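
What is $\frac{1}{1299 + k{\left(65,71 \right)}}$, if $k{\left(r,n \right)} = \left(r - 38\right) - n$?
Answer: $\frac{1}{1255} \approx 0.00079681$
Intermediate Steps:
$k{\left(r,n \right)} = -38 + r - n$ ($k{\left(r,n \right)} = \left(r - 38\right) - n = \left(-38 + r\right) - n = -38 + r - n$)
$\frac{1}{1299 + k{\left(65,71 \right)}} = \frac{1}{1299 - 44} = \frac{1}{1255}$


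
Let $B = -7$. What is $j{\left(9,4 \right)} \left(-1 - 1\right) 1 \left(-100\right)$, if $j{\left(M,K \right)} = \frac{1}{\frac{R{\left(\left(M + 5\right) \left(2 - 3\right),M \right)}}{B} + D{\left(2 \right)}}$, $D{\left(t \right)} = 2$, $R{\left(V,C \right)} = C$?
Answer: $280$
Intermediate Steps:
$j{\left(M,K \right)} = \frac{1}{2 - \frac{M}{7}}$ ($j{\left(M,K \right)} = \frac{1}{\frac{M}{-7} + 2} = \frac{1}{M \left(- \frac{1}{7}\right) + 2} = \frac{1}{- \frac{M}{7} + 2} = \frac{1}{2 - \frac{M}{7}}$)
$j{\left(9,4 \right)} \left(-1 - 1\right) 1 \left(-100\right) = - \frac{7}{-14 + 9} \left(-1 - 1\right) 1 \left(-100\right) = - \frac{7}{-5} \left(\left(-2\right) 1\right) \left(-100\right) = \left(-7\right) \left(- \frac{1}{5}\right) \left(-2\right) \left(-100\right) = \frac{7}{5} \left(-2\right) \left(-100\right) = \left(- \frac{14}{5}\right) \left(-100\right) = 280$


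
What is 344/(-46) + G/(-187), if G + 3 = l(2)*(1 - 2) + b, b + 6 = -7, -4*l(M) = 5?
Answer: -127299/17204 ≈ -7.3994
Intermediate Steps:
l(M) = -5/4 (l(M) = -¼*5 = -5/4)
b = -13 (b = -6 - 7 = -13)
G = -59/4 (G = -3 + (-5*(1 - 2)/4 - 13) = -3 + (-5/4*(-1) - 13) = -3 + (5/4 - 13) = -3 - 47/4 = -59/4 ≈ -14.750)
344/(-46) + G/(-187) = 344/(-46) - 59/4/(-187) = 344*(-1/46) - 59/4*(-1/187) = -172/23 + 59/748 = -127299/17204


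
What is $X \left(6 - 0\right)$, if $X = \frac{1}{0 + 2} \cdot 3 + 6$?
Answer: $45$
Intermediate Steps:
$X = \frac{15}{2}$ ($X = \frac{1}{2} \cdot 3 + 6 = \frac{3}{2} + 6 = \frac{15}{2} \approx 7.5$)
$X \left(6 - 0\right) = \frac{15 \left(6 - 0\right)}{2} = \frac{15 \left(6 + 0\right)}{2} = \frac{15}{2} \cdot 6 = 45$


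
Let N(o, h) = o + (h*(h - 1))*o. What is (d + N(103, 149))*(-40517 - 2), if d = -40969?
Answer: -90377224310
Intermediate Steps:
N(o, h) = o + h*o*(-1 + h) (N(o, h) = o + (h*(-1 + h))*o = o + h*o*(-1 + h))
(d + N(103, 149))*(-40517 - 2) = (-40969 + 103*(1 + 149² - 1*149))*(-40517 - 2) = (-40969 + 103*(1 + 22201 - 149))*(-40519) = (-40969 + 103*22053)*(-40519) = (-40969 + 2271459)*(-40519) = 2230490*(-40519) = -90377224310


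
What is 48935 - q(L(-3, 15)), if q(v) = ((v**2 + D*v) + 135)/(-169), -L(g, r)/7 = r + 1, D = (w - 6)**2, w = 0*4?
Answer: 8278662/169 ≈ 48986.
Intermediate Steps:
w = 0
D = 36 (D = (0 - 6)**2 = (-6)**2 = 36)
L(g, r) = -7 - 7*r (L(g, r) = -7*(r + 1) = -7*(1 + r) = -7 - 7*r)
q(v) = -135/169 - 36*v/169 - v**2/169 (q(v) = ((v**2 + 36*v) + 135)/(-169) = (135 + v**2 + 36*v)*(-1/169) = -135/169 - 36*v/169 - v**2/169)
48935 - q(L(-3, 15)) = 48935 - (-135/169 - 36*(-7 - 7*15)/169 - (-7 - 7*15)**2/169) = 48935 - (-135/169 - 36*(-7 - 105)/169 - (-7 - 105)**2/169) = 48935 - (-135/169 - 36/169*(-112) - 1/169*(-112)**2) = 48935 - (-135/169 + 4032/169 - 1/169*12544) = 48935 - (-135/169 + 4032/169 - 12544/169) = 48935 - 1*(-8647/169) = 48935 + 8647/169 = 8278662/169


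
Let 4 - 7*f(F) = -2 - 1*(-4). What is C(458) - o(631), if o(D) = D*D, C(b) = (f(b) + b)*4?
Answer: -2774295/7 ≈ -3.9633e+5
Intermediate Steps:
f(F) = 2/7 (f(F) = 4/7 - (-2 - 1*(-4))/7 = 4/7 - (-2 + 4)/7 = 4/7 - 1/7*2 = 4/7 - 2/7 = 2/7)
C(b) = 8/7 + 4*b (C(b) = (2/7 + b)*4 = 8/7 + 4*b)
o(D) = D**2
C(458) - o(631) = (8/7 + 4*458) - 1*631**2 = (8/7 + 1832) - 1*398161 = 12832/7 - 398161 = -2774295/7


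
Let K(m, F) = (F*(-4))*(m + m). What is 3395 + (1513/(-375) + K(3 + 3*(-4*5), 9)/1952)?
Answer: 310465703/91500 ≈ 3393.1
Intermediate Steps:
K(m, F) = -8*F*m (K(m, F) = (-4*F)*(2*m) = -8*F*m)
3395 + (1513/(-375) + K(3 + 3*(-4*5), 9)/1952) = 3395 + (1513/(-375) - 8*9*(3 + 3*(-4*5))/1952) = 3395 + (1513*(-1/375) - 8*9*(3 + 3*(-20))*(1/1952)) = 3395 + (-1513/375 - 8*9*(3 - 60)*(1/1952)) = 3395 + (-1513/375 - 8*9*(-57)*(1/1952)) = 3395 + (-1513/375 + 4104*(1/1952)) = 3395 + (-1513/375 + 513/244) = 3395 - 176797/91500 = 310465703/91500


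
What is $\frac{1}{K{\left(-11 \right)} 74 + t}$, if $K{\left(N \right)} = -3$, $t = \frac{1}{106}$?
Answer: $- \frac{106}{23531} \approx -0.0045047$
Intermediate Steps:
$t = \frac{1}{106} \approx 0.009434$
$\frac{1}{K{\left(-11 \right)} 74 + t} = \frac{1}{\left(-3\right) 74 + \frac{1}{106}} = \frac{1}{-222 + \frac{1}{106}} = \frac{1}{- \frac{23531}{106}} = - \frac{106}{23531}$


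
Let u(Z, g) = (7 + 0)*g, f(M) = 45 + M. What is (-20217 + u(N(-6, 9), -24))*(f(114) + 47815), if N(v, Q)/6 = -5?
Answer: -977949990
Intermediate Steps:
N(v, Q) = -30 (N(v, Q) = 6*(-5) = -30)
u(Z, g) = 7*g
(-20217 + u(N(-6, 9), -24))*(f(114) + 47815) = (-20217 + 7*(-24))*((45 + 114) + 47815) = (-20217 - 168)*(159 + 47815) = -20385*47974 = -977949990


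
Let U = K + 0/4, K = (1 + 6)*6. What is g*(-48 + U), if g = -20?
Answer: 120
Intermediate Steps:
K = 42 (K = 7*6 = 42)
U = 42 (U = 42 + 0/4 = 42 + (¼)*0 = 42 + 0 = 42)
g*(-48 + U) = -20*(-48 + 42) = -20*(-6) = 120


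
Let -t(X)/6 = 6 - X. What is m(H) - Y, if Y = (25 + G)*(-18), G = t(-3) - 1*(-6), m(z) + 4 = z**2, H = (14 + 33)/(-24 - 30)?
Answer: -1216679/2916 ≈ -417.24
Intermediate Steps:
t(X) = -36 + 6*X (t(X) = -6*(6 - X) = -36 + 6*X)
H = -47/54 (H = 47/(-54) = 47*(-1/54) = -47/54 ≈ -0.87037)
m(z) = -4 + z**2
G = -48 (G = (-36 + 6*(-3)) - 1*(-6) = (-36 - 18) + 6 = -54 + 6 = -48)
Y = 414 (Y = (25 - 48)*(-18) = -23*(-18) = 414)
m(H) - Y = (-4 + (-47/54)**2) - 1*414 = (-4 + 2209/2916) - 414 = -9455/2916 - 414 = -1216679/2916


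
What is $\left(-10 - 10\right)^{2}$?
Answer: $400$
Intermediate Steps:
$\left(-10 - 10\right)^{2} = \left(-20\right)^{2} = 400$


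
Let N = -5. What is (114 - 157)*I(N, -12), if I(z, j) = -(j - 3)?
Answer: -645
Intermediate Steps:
I(z, j) = 3 - j (I(z, j) = -(-3 + j) = 3 - j)
(114 - 157)*I(N, -12) = (114 - 157)*(3 - 1*(-12)) = -43*(3 + 12) = -43*15 = -645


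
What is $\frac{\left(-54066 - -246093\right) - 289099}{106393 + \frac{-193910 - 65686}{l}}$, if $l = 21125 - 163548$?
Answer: $- \frac{13825285456}{15153069835} \approx -0.91238$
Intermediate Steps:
$l = -142423$ ($l = 21125 - 163548 = -142423$)
$\frac{\left(-54066 - -246093\right) - 289099}{106393 + \frac{-193910 - 65686}{l}} = \frac{\left(-54066 - -246093\right) - 289099}{106393 + \frac{-193910 - 65686}{-142423}} = \frac{\left(-54066 + 246093\right) - 289099}{106393 - - \frac{259596}{142423}} = \frac{192027 - 289099}{106393 + \frac{259596}{142423}} = - \frac{97072}{\frac{15153069835}{142423}} = \left(-97072\right) \frac{142423}{15153069835} = - \frac{13825285456}{15153069835}$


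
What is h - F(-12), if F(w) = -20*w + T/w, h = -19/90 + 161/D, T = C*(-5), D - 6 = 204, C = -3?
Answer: -8575/36 ≈ -238.19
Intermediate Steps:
D = 210 (D = 6 + 204 = 210)
T = 15 (T = -3*(-5) = 15)
h = 5/9 (h = -19/90 + 161/210 = -19*1/90 + 161*(1/210) = -19/90 + 23/30 = 5/9 ≈ 0.55556)
F(w) = -20*w + 15/w
h - F(-12) = 5/9 - (-20*(-12) + 15/(-12)) = 5/9 - (240 + 15*(-1/12)) = 5/9 - (240 - 5/4) = 5/9 - 1*955/4 = 5/9 - 955/4 = -8575/36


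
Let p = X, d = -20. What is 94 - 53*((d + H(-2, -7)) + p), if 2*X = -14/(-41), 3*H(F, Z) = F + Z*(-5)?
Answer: 23040/41 ≈ 561.95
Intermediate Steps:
H(F, Z) = -5*Z/3 + F/3 (H(F, Z) = (F + Z*(-5))/3 = (F - 5*Z)/3 = -5*Z/3 + F/3)
X = 7/41 (X = (-14/(-41))/2 = (-14*(-1/41))/2 = (½)*(14/41) = 7/41 ≈ 0.17073)
p = 7/41 ≈ 0.17073
94 - 53*((d + H(-2, -7)) + p) = 94 - 53*((-20 + (-5/3*(-7) + (⅓)*(-2))) + 7/41) = 94 - 53*((-20 + (35/3 - ⅔)) + 7/41) = 94 - 53*((-20 + 11) + 7/41) = 94 - 53*(-9 + 7/41) = 94 - 53*(-362/41) = 94 + 19186/41 = 23040/41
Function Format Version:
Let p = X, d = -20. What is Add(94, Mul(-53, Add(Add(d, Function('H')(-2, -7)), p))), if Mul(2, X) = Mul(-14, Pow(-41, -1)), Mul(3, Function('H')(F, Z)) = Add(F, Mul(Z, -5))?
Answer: Rational(23040, 41) ≈ 561.95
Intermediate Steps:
Function('H')(F, Z) = Add(Mul(Rational(-5, 3), Z), Mul(Rational(1, 3), F)) (Function('H')(F, Z) = Mul(Rational(1, 3), Add(F, Mul(Z, -5))) = Mul(Rational(1, 3), Add(F, Mul(-5, Z))) = Add(Mul(Rational(-5, 3), Z), Mul(Rational(1, 3), F)))
X = Rational(7, 41) (X = Mul(Rational(1, 2), Mul(-14, Pow(-41, -1))) = Mul(Rational(1, 2), Mul(-14, Rational(-1, 41))) = Mul(Rational(1, 2), Rational(14, 41)) = Rational(7, 41) ≈ 0.17073)
p = Rational(7, 41) ≈ 0.17073
Add(94, Mul(-53, Add(Add(d, Function('H')(-2, -7)), p))) = Add(94, Mul(-53, Add(Add(-20, Add(Mul(Rational(-5, 3), -7), Mul(Rational(1, 3), -2))), Rational(7, 41)))) = Add(94, Mul(-53, Add(Add(-20, Add(Rational(35, 3), Rational(-2, 3))), Rational(7, 41)))) = Add(94, Mul(-53, Add(Add(-20, 11), Rational(7, 41)))) = Add(94, Mul(-53, Add(-9, Rational(7, 41)))) = Add(94, Mul(-53, Rational(-362, 41))) = Add(94, Rational(19186, 41)) = Rational(23040, 41)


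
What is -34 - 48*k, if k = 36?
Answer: -1762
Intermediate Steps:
-34 - 48*k = -34 - 48*36 = -34 - 1728 = -1762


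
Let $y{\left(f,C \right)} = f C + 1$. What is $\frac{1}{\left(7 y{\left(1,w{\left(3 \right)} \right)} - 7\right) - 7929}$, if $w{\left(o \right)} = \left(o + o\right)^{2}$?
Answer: $- \frac{1}{7677} \approx -0.00013026$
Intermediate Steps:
$w{\left(o \right)} = 4 o^{2}$ ($w{\left(o \right)} = \left(2 o\right)^{2} = 4 o^{2}$)
$y{\left(f,C \right)} = 1 + C f$ ($y{\left(f,C \right)} = C f + 1 = 1 + C f$)
$\frac{1}{\left(7 y{\left(1,w{\left(3 \right)} \right)} - 7\right) - 7929} = \frac{1}{\left(7 \left(1 + 4 \cdot 3^{2} \cdot 1\right) - 7\right) - 7929} = \frac{1}{\left(7 \left(1 + 4 \cdot 9 \cdot 1\right) - 7\right) - 7929} = \frac{1}{\left(7 \left(1 + 36 \cdot 1\right) - 7\right) - 7929} = \frac{1}{\left(7 \left(1 + 36\right) - 7\right) - 7929} = \frac{1}{\left(7 \cdot 37 - 7\right) - 7929} = \frac{1}{\left(259 - 7\right) - 7929} = \frac{1}{252 - 7929} = \frac{1}{-7677} = - \frac{1}{7677}$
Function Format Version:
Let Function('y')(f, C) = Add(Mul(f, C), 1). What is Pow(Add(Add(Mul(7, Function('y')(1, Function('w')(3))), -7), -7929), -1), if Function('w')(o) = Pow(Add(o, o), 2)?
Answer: Rational(-1, 7677) ≈ -0.00013026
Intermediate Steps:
Function('w')(o) = Mul(4, Pow(o, 2)) (Function('w')(o) = Pow(Mul(2, o), 2) = Mul(4, Pow(o, 2)))
Function('y')(f, C) = Add(1, Mul(C, f)) (Function('y')(f, C) = Add(Mul(C, f), 1) = Add(1, Mul(C, f)))
Pow(Add(Add(Mul(7, Function('y')(1, Function('w')(3))), -7), -7929), -1) = Pow(Add(Add(Mul(7, Add(1, Mul(Mul(4, Pow(3, 2)), 1))), -7), -7929), -1) = Pow(Add(Add(Mul(7, Add(1, Mul(Mul(4, 9), 1))), -7), -7929), -1) = Pow(Add(Add(Mul(7, Add(1, Mul(36, 1))), -7), -7929), -1) = Pow(Add(Add(Mul(7, Add(1, 36)), -7), -7929), -1) = Pow(Add(Add(Mul(7, 37), -7), -7929), -1) = Pow(Add(Add(259, -7), -7929), -1) = Pow(Add(252, -7929), -1) = Pow(-7677, -1) = Rational(-1, 7677)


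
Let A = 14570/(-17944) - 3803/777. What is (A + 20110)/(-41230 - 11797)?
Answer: -140151935879/369664155588 ≈ -0.37913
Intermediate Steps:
A = -39780961/6971244 (A = 14570*(-1/17944) - 3803*1/777 = -7285/8972 - 3803/777 = -39780961/6971244 ≈ -5.7064)
(A + 20110)/(-41230 - 11797) = (-39780961/6971244 + 20110)/(-41230 - 11797) = (140151935879/6971244)/(-53027) = (140151935879/6971244)*(-1/53027) = -140151935879/369664155588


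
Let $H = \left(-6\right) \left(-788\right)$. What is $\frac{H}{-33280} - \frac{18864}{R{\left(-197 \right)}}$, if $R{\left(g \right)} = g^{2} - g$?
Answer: $- \frac{5640377}{9014720} \approx -0.62568$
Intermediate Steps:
$H = 4728$
$\frac{H}{-33280} - \frac{18864}{R{\left(-197 \right)}} = \frac{4728}{-33280} - \frac{18864}{\left(-197\right) \left(-1 - 197\right)} = 4728 \left(- \frac{1}{33280}\right) - \frac{18864}{\left(-197\right) \left(-198\right)} = - \frac{591}{4160} - \frac{18864}{39006} = - \frac{591}{4160} - \frac{1048}{2167} = - \frac{5640377}{9014720}$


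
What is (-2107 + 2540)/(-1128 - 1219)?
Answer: -433/2347 ≈ -0.18449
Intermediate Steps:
(-2107 + 2540)/(-1128 - 1219) = 433/(-2347) = 433*(-1/2347) = -433/2347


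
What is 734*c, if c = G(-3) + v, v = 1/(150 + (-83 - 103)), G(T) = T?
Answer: -40003/18 ≈ -2222.4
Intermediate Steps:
v = -1/36 (v = 1/(150 - 186) = 1/(-36) = -1/36 ≈ -0.027778)
c = -109/36 (c = -3 - 1/36 = -109/36 ≈ -3.0278)
734*c = 734*(-109/36) = -40003/18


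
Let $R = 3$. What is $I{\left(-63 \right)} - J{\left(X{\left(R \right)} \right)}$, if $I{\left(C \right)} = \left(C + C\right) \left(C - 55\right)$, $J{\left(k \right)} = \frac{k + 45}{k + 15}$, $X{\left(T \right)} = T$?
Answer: $\frac{44596}{3} \approx 14865.0$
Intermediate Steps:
$J{\left(k \right)} = \frac{45 + k}{15 + k}$
$I{\left(C \right)} = 2 C \left(-55 + C\right)$
$I{\left(-63 \right)} - J{\left(X{\left(R \right)} \right)} = 2 \left(-63\right) \left(-55 - 63\right) - \frac{45 + 3}{15 + 3} = 2 \left(-63\right) \left(-118\right) - \frac{1}{18} \cdot 48 = 14868 - \frac{1}{18} \cdot 48 = 14868 - \frac{8}{3} = \frac{44596}{3}$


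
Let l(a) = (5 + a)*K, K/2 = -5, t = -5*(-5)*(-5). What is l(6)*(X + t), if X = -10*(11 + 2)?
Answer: 28050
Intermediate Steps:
t = -125 (t = 25*(-5) = -125)
X = -130 (X = -10*13 = -130)
K = -10 (K = 2*(-5) = -10)
l(a) = -50 - 10*a (l(a) = (5 + a)*(-10) = -50 - 10*a)
l(6)*(X + t) = (-50 - 10*6)*(-130 - 125) = (-50 - 60)*(-255) = -110*(-255) = 28050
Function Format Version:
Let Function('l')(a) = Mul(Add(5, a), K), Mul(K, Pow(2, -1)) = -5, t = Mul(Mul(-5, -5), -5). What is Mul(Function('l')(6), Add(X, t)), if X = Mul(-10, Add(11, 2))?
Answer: 28050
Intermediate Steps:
t = -125 (t = Mul(25, -5) = -125)
X = -130 (X = Mul(-10, 13) = -130)
K = -10 (K = Mul(2, -5) = -10)
Function('l')(a) = Add(-50, Mul(-10, a)) (Function('l')(a) = Mul(Add(5, a), -10) = Add(-50, Mul(-10, a)))
Mul(Function('l')(6), Add(X, t)) = Mul(Add(-50, Mul(-10, 6)), Add(-130, -125)) = Mul(Add(-50, -60), -255) = Mul(-110, -255) = 28050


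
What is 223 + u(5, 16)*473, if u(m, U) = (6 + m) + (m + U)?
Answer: 15359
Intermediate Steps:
u(m, U) = 6 + U + 2*m (u(m, U) = (6 + m) + (U + m) = 6 + U + 2*m)
223 + u(5, 16)*473 = 223 + (6 + 16 + 2*5)*473 = 223 + (6 + 16 + 10)*473 = 223 + 32*473 = 223 + 15136 = 15359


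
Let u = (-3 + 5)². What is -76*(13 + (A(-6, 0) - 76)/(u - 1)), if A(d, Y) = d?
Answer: 3268/3 ≈ 1089.3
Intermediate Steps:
u = 4 (u = 2² = 4)
-76*(13 + (A(-6, 0) - 76)/(u - 1)) = -76*(13 + (-6 - 76)/(4 - 1)) = -76*(13 - 82/3) = -76*(-43/3) = 3268/3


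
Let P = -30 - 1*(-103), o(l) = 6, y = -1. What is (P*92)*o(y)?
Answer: 40296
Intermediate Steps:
P = 73 (P = -30 + 103 = 73)
(P*92)*o(y) = (73*92)*6 = 6716*6 = 40296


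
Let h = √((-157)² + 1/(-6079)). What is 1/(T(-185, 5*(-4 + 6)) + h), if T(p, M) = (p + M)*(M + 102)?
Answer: -11914840/233515879873 - 3*√101209453370/2335158798730 ≈ -5.1432e-5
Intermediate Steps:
T(p, M) = (102 + M)*(M + p) (T(p, M) = (M + p)*(102 + M) = (102 + M)*(M + p))
h = 3*√101209453370/6079 (h = √(24649 - 1/6079) = √(149841270/6079) = 3*√101209453370/6079 ≈ 157.00)
1/(T(-185, 5*(-4 + 6)) + h) = 1/(((5*(-4 + 6))² + 102*(5*(-4 + 6)) + 102*(-185) + (5*(-4 + 6))*(-185)) + 3*√101209453370/6079) = 1/(((5*2)² + 102*(5*2) - 18870 + (5*2)*(-185)) + 3*√101209453370/6079) = 1/((10² + 102*10 - 18870 + 10*(-185)) + 3*√101209453370/6079) = 1/((100 + 1020 - 18870 - 1850) + 3*√101209453370/6079) = 1/(-19600 + 3*√101209453370/6079)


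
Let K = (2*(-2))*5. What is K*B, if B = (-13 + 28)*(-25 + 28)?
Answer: -900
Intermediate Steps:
K = -20 (K = -4*5 = -20)
B = 45 (B = 15*3 = 45)
K*B = -20*45 = -900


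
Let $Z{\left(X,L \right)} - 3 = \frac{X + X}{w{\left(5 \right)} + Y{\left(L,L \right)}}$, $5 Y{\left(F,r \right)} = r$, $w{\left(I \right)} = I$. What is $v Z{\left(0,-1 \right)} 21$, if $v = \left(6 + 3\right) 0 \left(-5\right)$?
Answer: $0$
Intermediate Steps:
$v = 0$ ($v = 9 \cdot 0 = 0$)
$Y{\left(F,r \right)} = \frac{r}{5}$
$Z{\left(X,L \right)} = 3 + \frac{2 X}{5 + \frac{L}{5}}$ ($Z{\left(X,L \right)} = 3 + \frac{X + X}{5 + \frac{L}{5}} = 3 + \frac{2 X}{5 + \frac{L}{5}}$)
$v Z{\left(0,-1 \right)} 21 = 0 \frac{75 + 3 \left(-1\right) + 10 \cdot 0}{25 - 1} \cdot 21 = 0 \frac{75 - 3 + 0}{24} \cdot 21 = 0 \cdot \frac{1}{24} \cdot 72 \cdot 21 = 0 \cdot 3 \cdot 21 = 0 \cdot 21 = 0$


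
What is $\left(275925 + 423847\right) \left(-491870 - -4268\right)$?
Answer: $-341210226744$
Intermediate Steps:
$\left(275925 + 423847\right) \left(-491870 - -4268\right) = 699772 \left(-491870 + \left(-20639 + 24907\right)\right) = 699772 \left(-491870 + 4268\right) = 699772 \left(-487602\right) = -341210226744$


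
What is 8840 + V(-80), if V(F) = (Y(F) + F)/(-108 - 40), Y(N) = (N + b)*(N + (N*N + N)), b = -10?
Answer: 467500/37 ≈ 12635.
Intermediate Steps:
Y(N) = (-10 + N)*(N² + 2*N) (Y(N) = (N - 10)*(N + (N*N + N)) = (-10 + N)*(N + (N² + N)) = (-10 + N)*(N + (N + N²)) = (-10 + N)*(N² + 2*N))
V(F) = -F/148 - F*(-20 + F² - 8*F)/148 (V(F) = (F*(-20 + F² - 8*F) + F)/(-108 - 40) = (F + F*(-20 + F² - 8*F))/(-148) = (F + F*(-20 + F² - 8*F))*(-1/148) = -F/148 - F*(-20 + F² - 8*F)/148)
8840 + V(-80) = 8840 + (1/148)*(-80)*(19 - 1*(-80)² + 8*(-80)) = 8840 + (1/148)*(-80)*(19 - 1*6400 - 640) = 8840 + (1/148)*(-80)*(19 - 6400 - 640) = 8840 + (1/148)*(-80)*(-7021) = 8840 + 140420/37 = 467500/37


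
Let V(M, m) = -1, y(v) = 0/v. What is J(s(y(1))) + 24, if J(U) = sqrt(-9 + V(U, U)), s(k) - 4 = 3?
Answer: 24 + I*sqrt(10) ≈ 24.0 + 3.1623*I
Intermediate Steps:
y(v) = 0
s(k) = 7 (s(k) = 4 + 3 = 7)
J(U) = I*sqrt(10) (J(U) = sqrt(-9 - 1) = sqrt(-10) = I*sqrt(10))
J(s(y(1))) + 24 = I*sqrt(10) + 24 = 24 + I*sqrt(10)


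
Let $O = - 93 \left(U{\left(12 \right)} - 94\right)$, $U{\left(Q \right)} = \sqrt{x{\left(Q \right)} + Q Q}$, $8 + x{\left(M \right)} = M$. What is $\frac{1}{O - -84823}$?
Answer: $\frac{93565}{8753129173} + \frac{186 \sqrt{37}}{8753129173} \approx 1.0819 \cdot 10^{-5}$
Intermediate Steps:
$x{\left(M \right)} = -8 + M$
$U{\left(Q \right)} = \sqrt{-8 + Q + Q^{2}}$ ($U{\left(Q \right)} = \sqrt{\left(-8 + Q\right) + Q Q} = \sqrt{\left(-8 + Q\right) + Q^{2}} = \sqrt{-8 + Q + Q^{2}}$)
$O = 8742 - 186 \sqrt{37}$ ($O = - 93 \left(\sqrt{-8 + 12 + 12^{2}} - 94\right) = - 93 \left(\sqrt{-8 + 12 + 144} - 94\right) = - 93 \left(\sqrt{148} - 94\right) = - 93 \left(2 \sqrt{37} - 94\right) = - 93 \left(-94 + 2 \sqrt{37}\right) = 8742 - 186 \sqrt{37} \approx 7610.6$)
$\frac{1}{O - -84823} = \frac{1}{\left(8742 - 186 \sqrt{37}\right) - -84823} = \frac{1}{\left(8742 - 186 \sqrt{37}\right) + 84823} = \frac{1}{93565 - 186 \sqrt{37}}$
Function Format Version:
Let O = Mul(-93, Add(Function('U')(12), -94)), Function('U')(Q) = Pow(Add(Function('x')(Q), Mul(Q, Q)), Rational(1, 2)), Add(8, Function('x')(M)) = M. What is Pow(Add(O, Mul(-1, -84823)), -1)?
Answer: Add(Rational(93565, 8753129173), Mul(Rational(186, 8753129173), Pow(37, Rational(1, 2)))) ≈ 1.0819e-5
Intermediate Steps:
Function('x')(M) = Add(-8, M)
Function('U')(Q) = Pow(Add(-8, Q, Pow(Q, 2)), Rational(1, 2)) (Function('U')(Q) = Pow(Add(Add(-8, Q), Mul(Q, Q)), Rational(1, 2)) = Pow(Add(Add(-8, Q), Pow(Q, 2)), Rational(1, 2)) = Pow(Add(-8, Q, Pow(Q, 2)), Rational(1, 2)))
O = Add(8742, Mul(-186, Pow(37, Rational(1, 2)))) (O = Mul(-93, Add(Pow(Add(-8, 12, Pow(12, 2)), Rational(1, 2)), -94)) = Mul(-93, Add(Pow(Add(-8, 12, 144), Rational(1, 2)), -94)) = Mul(-93, Add(Pow(148, Rational(1, 2)), -94)) = Mul(-93, Add(Mul(2, Pow(37, Rational(1, 2))), -94)) = Mul(-93, Add(-94, Mul(2, Pow(37, Rational(1, 2))))) = Add(8742, Mul(-186, Pow(37, Rational(1, 2)))) ≈ 7610.6)
Pow(Add(O, Mul(-1, -84823)), -1) = Pow(Add(Add(8742, Mul(-186, Pow(37, Rational(1, 2)))), Mul(-1, -84823)), -1) = Pow(Add(Add(8742, Mul(-186, Pow(37, Rational(1, 2)))), 84823), -1) = Pow(Add(93565, Mul(-186, Pow(37, Rational(1, 2)))), -1)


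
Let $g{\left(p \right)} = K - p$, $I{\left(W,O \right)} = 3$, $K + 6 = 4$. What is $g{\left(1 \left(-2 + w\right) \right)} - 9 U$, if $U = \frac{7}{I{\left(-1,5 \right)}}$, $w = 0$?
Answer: $-21$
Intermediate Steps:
$K = -2$ ($K = -6 + 4 = -2$)
$U = \frac{7}{3} \approx 2.3333$
$g{\left(p \right)} = -2 - p$
$g{\left(1 \left(-2 + w\right) \right)} - 9 U = \left(-2 - 1 \left(-2 + 0\right)\right) - 21 = \left(-2 - 1 \left(-2\right)\right) - 21 = \left(-2 - -2\right) - 21 = \left(-2 + 2\right) - 21 = 0 - 21 = -21$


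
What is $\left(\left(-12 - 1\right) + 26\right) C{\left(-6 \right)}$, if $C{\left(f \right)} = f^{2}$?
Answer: $468$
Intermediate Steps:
$\left(\left(-12 - 1\right) + 26\right) C{\left(-6 \right)} = \left(\left(-12 - 1\right) + 26\right) \left(-6\right)^{2} = \left(-13 + 26\right) 36 = 13 \cdot 36 = 468$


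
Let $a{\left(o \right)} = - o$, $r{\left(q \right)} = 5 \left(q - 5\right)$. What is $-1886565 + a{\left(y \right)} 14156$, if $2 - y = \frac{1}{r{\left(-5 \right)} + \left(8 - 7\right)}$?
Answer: $- \frac{93843129}{49} \approx -1.9152 \cdot 10^{6}$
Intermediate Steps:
$r{\left(q \right)} = -25 + 5 q$ ($r{\left(q \right)} = 5 \left(-5 + q\right) = -25 + 5 q$)
$y = \frac{99}{49}$ ($y = 2 - \frac{1}{\left(-25 + 5 \left(-5\right)\right) + \left(8 - 7\right)} = 2 - \frac{1}{\left(-25 - 25\right) + \left(8 - 7\right)} = 2 - \frac{1}{-50 + 1} = 2 - \frac{1}{-49} = 2 - - \frac{1}{49} = 2 + \frac{1}{49} = \frac{99}{49} \approx 2.0204$)
$-1886565 + a{\left(y \right)} 14156 = -1886565 + \left(-1\right) \frac{99}{49} \cdot 14156 = -1886565 - \frac{1401444}{49} = - \frac{93843129}{49}$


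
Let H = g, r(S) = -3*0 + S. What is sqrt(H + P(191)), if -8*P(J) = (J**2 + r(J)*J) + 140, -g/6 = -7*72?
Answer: I*sqrt(24455)/2 ≈ 78.19*I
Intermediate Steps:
r(S) = S (r(S) = 0 + S = S)
g = 3024 (g = -(-42)*72 = -6*(-504) = 3024)
H = 3024
P(J) = -35/2 - J**2/4 (P(J) = -((J**2 + J*J) + 140)/8 = -((J**2 + J**2) + 140)/8 = -(2*J**2 + 140)/8 = -(140 + 2*J**2)/8 = -35/2 - J**2/4)
sqrt(H + P(191)) = sqrt(3024 + (-35/2 - 1/4*191**2)) = sqrt(3024 + (-35/2 - 1/4*36481)) = sqrt(3024 + (-35/2 - 36481/4)) = sqrt(3024 - 36551/4) = sqrt(-24455/4) = I*sqrt(24455)/2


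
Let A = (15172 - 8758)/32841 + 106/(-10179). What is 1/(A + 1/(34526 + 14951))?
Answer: 1837732671567/339817472051 ≈ 5.4080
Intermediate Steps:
A = 6867440/37143171 (A = 6414*(1/32841) + 106*(-1/10179) = 2138/10947 - 106/10179 = 6867440/37143171 ≈ 0.18489)
1/(A + 1/(34526 + 14951)) = 1/(6867440/37143171 + 1/(34526 + 14951)) = 1/(6867440/37143171 + 1/49477) = 1/(339817472051/1837732671567) = 1837732671567/339817472051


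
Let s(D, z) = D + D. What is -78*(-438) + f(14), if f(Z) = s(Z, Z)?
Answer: 34192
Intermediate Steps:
s(D, z) = 2*D
f(Z) = 2*Z
-78*(-438) + f(14) = -78*(-438) + 2*14 = 34164 + 28 = 34192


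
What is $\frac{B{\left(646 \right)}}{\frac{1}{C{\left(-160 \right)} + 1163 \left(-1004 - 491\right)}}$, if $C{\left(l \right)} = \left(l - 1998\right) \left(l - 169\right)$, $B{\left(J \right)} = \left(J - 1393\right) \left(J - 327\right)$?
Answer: $245132723979$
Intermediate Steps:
$B{\left(J \right)} = \left(-1393 + J\right) \left(-327 + J\right)$
$C{\left(l \right)} = \left(-1998 + l\right) \left(-169 + l\right)$
$\frac{B{\left(646 \right)}}{\frac{1}{C{\left(-160 \right)} + 1163 \left(-1004 - 491\right)}} = \frac{455511 + 646^{2} - 1111120}{\frac{1}{\left(337662 + \left(-160\right)^{2} - -346720\right) + 1163 \left(-1004 - 491\right)}} = \frac{455511 + 417316 - 1111120}{\frac{1}{\left(337662 + 25600 + 346720\right) + 1163 \left(-1495\right)}} = - \frac{238293}{\frac{1}{709982 - 1738685}} = - \frac{238293}{\frac{1}{-1028703}} = - \frac{238293}{- \frac{1}{1028703}} = \left(-238293\right) \left(-1028703\right) = 245132723979$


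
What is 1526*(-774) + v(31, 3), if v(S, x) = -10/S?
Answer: -36614854/31 ≈ -1.1811e+6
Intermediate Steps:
1526*(-774) + v(31, 3) = 1526*(-774) - 10/31 = -1181124 - 10*1/31 = -1181124 - 10/31 = -36614854/31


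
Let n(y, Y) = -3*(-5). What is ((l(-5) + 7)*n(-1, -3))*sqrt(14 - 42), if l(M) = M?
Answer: 60*I*sqrt(7) ≈ 158.75*I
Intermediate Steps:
n(y, Y) = 15
((l(-5) + 7)*n(-1, -3))*sqrt(14 - 42) = ((-5 + 7)*15)*sqrt(14 - 42) = (2*15)*sqrt(-28) = 30*(2*I*sqrt(7)) = 60*I*sqrt(7)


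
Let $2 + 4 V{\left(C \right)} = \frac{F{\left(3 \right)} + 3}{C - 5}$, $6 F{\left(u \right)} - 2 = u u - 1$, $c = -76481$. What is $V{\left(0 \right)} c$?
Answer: $\frac{841291}{15} \approx 56086.0$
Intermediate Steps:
$F{\left(u \right)} = \frac{1}{6} + \frac{u^{2}}{6}$ ($F{\left(u \right)} = \frac{1}{3} + \frac{u u - 1}{6} = \frac{1}{3} + \frac{u^{2} - 1}{6} = \frac{1}{3} + \frac{-1 + u^{2}}{6} = \frac{1}{3} + \left(- \frac{1}{6} + \frac{u^{2}}{6}\right) = \frac{1}{6} + \frac{u^{2}}{6}$)
$V{\left(C \right)} = - \frac{1}{2} + \frac{7}{6 \left(-5 + C\right)}$ ($V{\left(C \right)} = - \frac{1}{2} + \frac{\left(\left(\frac{1}{6} + \frac{3^{2}}{6}\right) + 3\right) \frac{1}{C - 5}}{4} = - \frac{1}{2} + \frac{\left(\left(\frac{1}{6} + \frac{1}{6} \cdot 9\right) + 3\right) \frac{1}{-5 + C}}{4} = - \frac{1}{2} + \frac{\left(\left(\frac{1}{6} + \frac{3}{2}\right) + 3\right) \frac{1}{-5 + C}}{4} = - \frac{1}{2} + \frac{\left(\frac{5}{3} + 3\right) \frac{1}{-5 + C}}{4} = - \frac{1}{2} + \frac{\frac{14}{3} \frac{1}{-5 + C}}{4} = - \frac{1}{2} + \frac{7}{6 \left(-5 + C\right)}$)
$V{\left(0 \right)} c = \frac{22 - 0}{6 \left(-5 + 0\right)} \left(-76481\right) = \frac{22 + 0}{6 \left(-5\right)} \left(-76481\right) = \frac{1}{6} \left(- \frac{1}{5}\right) 22 \left(-76481\right) = \left(- \frac{11}{15}\right) \left(-76481\right) = \frac{841291}{15}$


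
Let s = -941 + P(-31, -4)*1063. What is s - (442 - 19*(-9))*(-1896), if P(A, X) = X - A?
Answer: 1190008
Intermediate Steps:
s = 27760 (s = -941 + (-4 - 1*(-31))*1063 = -941 + (-4 + 31)*1063 = -941 + 27*1063 = -941 + 28701 = 27760)
s - (442 - 19*(-9))*(-1896) = 27760 - (442 - 19*(-9))*(-1896) = 27760 - (442 - 1*(-171))*(-1896) = 27760 - (442 + 171)*(-1896) = 27760 - 613*(-1896) = 27760 - 1*(-1162248) = 27760 + 1162248 = 1190008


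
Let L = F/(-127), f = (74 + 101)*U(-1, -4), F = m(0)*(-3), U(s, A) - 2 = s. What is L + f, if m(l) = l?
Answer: 175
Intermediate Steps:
U(s, A) = 2 + s
F = 0 (F = 0*(-3) = 0)
f = 175 (f = (74 + 101)*(2 - 1) = 175*1 = 175)
L = 0 (L = 0/(-127) = 0*(-1/127) = 0)
L + f = 0 + 175 = 175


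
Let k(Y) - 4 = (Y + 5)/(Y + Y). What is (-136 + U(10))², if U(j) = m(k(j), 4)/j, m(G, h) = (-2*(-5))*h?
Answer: 17424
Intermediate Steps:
k(Y) = 4 + (5 + Y)/(2*Y) (k(Y) = 4 + (Y + 5)/(Y + Y) = 4 + (5 + Y)/((2*Y)) = 4 + (5 + Y)*(1/(2*Y)) = 4 + (5 + Y)/(2*Y))
m(G, h) = 10*h
U(j) = 40/j (U(j) = (10*4)/j = 40/j)
(-136 + U(10))² = (-136 + 40/10)² = (-136 + 40*(⅒))² = (-136 + 4)² = (-132)² = 17424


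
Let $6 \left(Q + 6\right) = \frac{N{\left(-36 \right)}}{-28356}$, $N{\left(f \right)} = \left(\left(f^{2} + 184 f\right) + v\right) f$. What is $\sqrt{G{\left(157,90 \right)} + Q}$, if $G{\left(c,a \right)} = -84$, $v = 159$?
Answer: $\frac{i \sqrt{2034585534}}{4726} \approx 9.5443 i$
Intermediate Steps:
$N{\left(f \right)} = f \left(159 + f^{2} + 184 f\right)$ ($N{\left(f \right)} = \left(\left(f^{2} + 184 f\right) + 159\right) f = \left(159 + f^{2} + 184 f\right) f = f \left(159 + f^{2} + 184 f\right)$)
$Q = - \frac{33525}{4726}$ ($Q = -6 + \frac{- 36 \left(159 + \left(-36\right)^{2} + 184 \left(-36\right)\right) \frac{1}{-28356}}{6} = -6 + \frac{- 36 \left(159 + 1296 - 6624\right) \left(- \frac{1}{28356}\right)}{6} = -6 + \frac{\left(-36\right) \left(-5169\right) \left(- \frac{1}{28356}\right)}{6} = -6 + \frac{186084 \left(- \frac{1}{28356}\right)}{6} = -6 + \frac{1}{6} \left(- \frac{15507}{2363}\right) = -6 - \frac{5169}{4726} = - \frac{33525}{4726} \approx -7.0937$)
$\sqrt{G{\left(157,90 \right)} + Q} = \sqrt{-84 - \frac{33525}{4726}} = \sqrt{- \frac{430509}{4726}} = \frac{i \sqrt{2034585534}}{4726}$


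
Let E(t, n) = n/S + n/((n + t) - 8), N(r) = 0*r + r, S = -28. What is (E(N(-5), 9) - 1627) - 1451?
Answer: -21564/7 ≈ -3080.6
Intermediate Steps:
N(r) = r (N(r) = 0 + r = r)
E(t, n) = -n/28 + n/(-8 + n + t) (E(t, n) = n/(-28) + n/((n + t) - 8) = n*(-1/28) + n/(-8 + n + t) = -n/28 + n/(-8 + n + t))
(E(N(-5), 9) - 1627) - 1451 = ((1/28)*9*(36 - 1*9 - 1*(-5))/(-8 + 9 - 5) - 1627) - 1451 = ((1/28)*9*(36 - 9 + 5)/(-4) - 1627) - 1451 = ((1/28)*9*(-¼)*32 - 1627) - 1451 = (-18/7 - 1627) - 1451 = -11407/7 - 1451 = -21564/7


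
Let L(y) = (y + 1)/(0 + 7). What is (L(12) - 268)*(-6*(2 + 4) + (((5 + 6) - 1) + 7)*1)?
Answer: 35397/7 ≈ 5056.7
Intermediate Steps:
L(y) = ⅐ + y/7 (L(y) = (1 + y)/7 = (1 + y)*(⅐) = ⅐ + y/7)
(L(12) - 268)*(-6*(2 + 4) + (((5 + 6) - 1) + 7)*1) = ((⅐ + (⅐)*12) - 268)*(-6*(2 + 4) + (((5 + 6) - 1) + 7)*1) = ((⅐ + 12/7) - 268)*(-6*6 + ((11 - 1) + 7)*1) = (13/7 - 268)*(-36 + (10 + 7)*1) = -1863*(-36 + 17*1)/7 = -1863*(-36 + 17)/7 = -1863/7*(-19) = 35397/7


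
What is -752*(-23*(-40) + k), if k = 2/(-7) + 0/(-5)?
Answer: -4841376/7 ≈ -6.9163e+5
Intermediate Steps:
k = -2/7 (k = 2*(-⅐) + 0*(-⅕) = -2/7 + 0 = -2/7 ≈ -0.28571)
-752*(-23*(-40) + k) = -752*(-23*(-40) - 2/7) = -752*(920 - 2/7) = -752*6438/7 = -4841376/7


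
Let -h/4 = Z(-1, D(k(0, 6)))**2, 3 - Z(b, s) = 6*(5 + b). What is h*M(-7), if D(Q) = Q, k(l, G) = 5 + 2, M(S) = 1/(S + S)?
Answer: 126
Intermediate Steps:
M(S) = 1/(2*S)
k(l, G) = 7
Z(b, s) = -27 - 6*b (Z(b, s) = 3 - 6*(5 + b) = 3 - (30 + 6*b) = 3 + (-30 - 6*b) = -27 - 6*b)
h = -1764 (h = -4*(-27 - 6*(-1))**2 = -4*(-27 + 6)**2 = -4*(-21)**2 = -4*441 = -1764)
h*M(-7) = -882/(-7) = -882*(-1)/7 = -1764*(-1/14) = 126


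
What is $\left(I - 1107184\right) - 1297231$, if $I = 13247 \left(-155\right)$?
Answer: $-4457700$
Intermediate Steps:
$I = -2053285$
$\left(I - 1107184\right) - 1297231 = \left(-2053285 - 1107184\right) - 1297231 = -3160469 - 1297231 = -4457700$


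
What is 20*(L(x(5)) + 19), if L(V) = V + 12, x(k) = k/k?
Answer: 640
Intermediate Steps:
x(k) = 1
L(V) = 12 + V
20*(L(x(5)) + 19) = 20*((12 + 1) + 19) = 20*(13 + 19) = 20*32 = 640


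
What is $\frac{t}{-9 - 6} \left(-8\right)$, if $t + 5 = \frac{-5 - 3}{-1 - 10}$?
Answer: $- \frac{376}{165} \approx -2.2788$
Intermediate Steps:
$t = - \frac{47}{11}$ ($t = -5 + \frac{-5 - 3}{-1 - 10} = -5 - \frac{8}{-11} = -5 - - \frac{8}{11} = -5 + \frac{8}{11} = - \frac{47}{11} \approx -4.2727$)
$\frac{t}{-9 - 6} \left(-8\right) = - \frac{47}{11 \left(-9 - 6\right)} \left(-8\right) = - \frac{47}{11 \left(-15\right)} \left(-8\right) = \left(- \frac{47}{11}\right) \left(- \frac{1}{15}\right) \left(-8\right) = \frac{47}{165} \left(-8\right) = - \frac{376}{165}$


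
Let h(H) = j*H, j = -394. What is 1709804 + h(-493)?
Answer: 1904046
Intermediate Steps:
h(H) = -394*H
1709804 + h(-493) = 1709804 - 394*(-493) = 1709804 + 194242 = 1904046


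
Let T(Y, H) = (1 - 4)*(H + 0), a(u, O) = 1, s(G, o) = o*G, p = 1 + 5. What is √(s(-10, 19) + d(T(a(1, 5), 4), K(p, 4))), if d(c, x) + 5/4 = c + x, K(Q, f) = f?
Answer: I*√797/2 ≈ 14.116*I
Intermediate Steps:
p = 6
s(G, o) = G*o
T(Y, H) = -3*H
d(c, x) = -5/4 + c + x (d(c, x) = -5/4 + (c + x) = -5/4 + c + x)
√(s(-10, 19) + d(T(a(1, 5), 4), K(p, 4))) = √(-10*19 + (-5/4 - 3*4 + 4)) = √(-190 + (-5/4 - 12 + 4)) = √(-190 - 37/4) = √(-797/4) = I*√797/2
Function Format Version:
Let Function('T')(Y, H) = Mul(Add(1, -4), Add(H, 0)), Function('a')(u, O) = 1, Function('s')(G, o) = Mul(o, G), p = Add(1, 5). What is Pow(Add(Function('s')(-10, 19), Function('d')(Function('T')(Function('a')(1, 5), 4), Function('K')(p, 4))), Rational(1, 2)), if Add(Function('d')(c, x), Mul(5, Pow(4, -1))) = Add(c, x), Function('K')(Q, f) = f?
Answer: Mul(Rational(1, 2), I, Pow(797, Rational(1, 2))) ≈ Mul(14.116, I)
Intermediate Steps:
p = 6
Function('s')(G, o) = Mul(G, o)
Function('T')(Y, H) = Mul(-3, H)
Function('d')(c, x) = Add(Rational(-5, 4), c, x) (Function('d')(c, x) = Add(Rational(-5, 4), Add(c, x)) = Add(Rational(-5, 4), c, x))
Pow(Add(Function('s')(-10, 19), Function('d')(Function('T')(Function('a')(1, 5), 4), Function('K')(p, 4))), Rational(1, 2)) = Pow(Add(Mul(-10, 19), Add(Rational(-5, 4), Mul(-3, 4), 4)), Rational(1, 2)) = Pow(Add(-190, Add(Rational(-5, 4), -12, 4)), Rational(1, 2)) = Pow(Add(-190, Rational(-37, 4)), Rational(1, 2)) = Pow(Rational(-797, 4), Rational(1, 2)) = Mul(Rational(1, 2), I, Pow(797, Rational(1, 2)))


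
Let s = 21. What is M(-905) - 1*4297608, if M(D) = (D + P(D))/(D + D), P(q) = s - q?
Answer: -7778670501/1810 ≈ -4.2976e+6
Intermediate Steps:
P(q) = 21 - q
M(D) = 21/(2*D) (M(D) = (D + (21 - D))/(D + D) = 21/((2*D)) = 21*(1/(2*D)) = 21/(2*D))
M(-905) - 1*4297608 = (21/2)/(-905) - 1*4297608 = (21/2)*(-1/905) - 4297608 = -21/1810 - 4297608 = -7778670501/1810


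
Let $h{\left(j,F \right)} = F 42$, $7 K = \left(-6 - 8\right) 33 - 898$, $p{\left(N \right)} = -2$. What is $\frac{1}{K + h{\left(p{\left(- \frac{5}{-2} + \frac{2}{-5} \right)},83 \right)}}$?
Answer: $\frac{7}{23042} \approx 0.00030379$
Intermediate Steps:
$K = - \frac{1360}{7}$ ($K = \frac{\left(-6 - 8\right) 33 - 898}{7} = \frac{\left(-14\right) 33 - 898}{7} = \frac{-462 - 898}{7} = \frac{1}{7} \left(-1360\right) = - \frac{1360}{7} \approx -194.29$)
$h{\left(j,F \right)} = 42 F$
$\frac{1}{K + h{\left(p{\left(- \frac{5}{-2} + \frac{2}{-5} \right)},83 \right)}} = \frac{1}{- \frac{1360}{7} + 42 \cdot 83} = \frac{1}{- \frac{1360}{7} + 3486} = \frac{1}{\frac{23042}{7}} = \frac{7}{23042}$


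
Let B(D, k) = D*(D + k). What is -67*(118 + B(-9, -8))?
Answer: -18157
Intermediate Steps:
-67*(118 + B(-9, -8)) = -67*(118 - 9*(-9 - 8)) = -67*(118 - 9*(-17)) = -67*(118 + 153) = -67*271 = -18157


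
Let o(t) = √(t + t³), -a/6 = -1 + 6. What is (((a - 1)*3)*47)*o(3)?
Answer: -4371*√30 ≈ -23941.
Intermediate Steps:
a = -30 (a = -6*(-1 + 6) = -6*5 = -30)
(((a - 1)*3)*47)*o(3) = (((-30 - 1)*3)*47)*√(3 + 3³) = (-31*3*47)*√(3 + 27) = (-93*47)*√30 = -4371*√30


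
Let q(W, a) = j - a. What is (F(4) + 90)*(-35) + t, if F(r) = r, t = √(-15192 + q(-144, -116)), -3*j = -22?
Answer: -3290 + I*√135618/3 ≈ -3290.0 + 122.75*I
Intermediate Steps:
j = 22/3 (j = -⅓*(-22) = 22/3 ≈ 7.3333)
q(W, a) = 22/3 - a
t = I*√135618/3 (t = √(-15192 + (22/3 - 1*(-116))) = √(-15192 + (22/3 + 116)) = √(-15192 + 370/3) = √(-45206/3) = I*√135618/3 ≈ 122.75*I)
(F(4) + 90)*(-35) + t = (4 + 90)*(-35) + I*√135618/3 = 94*(-35) + I*√135618/3 = -3290 + I*√135618/3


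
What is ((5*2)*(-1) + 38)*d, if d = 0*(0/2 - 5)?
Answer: 0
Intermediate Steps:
d = 0 (d = 0*(0*(1/2) - 5) = 0*(0 - 5) = 0*(-5) = 0)
((5*2)*(-1) + 38)*d = ((5*2)*(-1) + 38)*0 = (10*(-1) + 38)*0 = (-10 + 38)*0 = 28*0 = 0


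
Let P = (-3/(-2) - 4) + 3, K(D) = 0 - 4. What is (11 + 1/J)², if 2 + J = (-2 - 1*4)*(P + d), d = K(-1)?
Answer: 44100/361 ≈ 122.16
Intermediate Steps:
K(D) = -4
d = -4
P = ½ (P = (-3*(-½) - 4) + 3 = (3/2 - 4) + 3 = -5/2 + 3 = ½ ≈ 0.50000)
J = 19 (J = -2 + (-2 - 1*4)*(½ - 4) = -2 + (-2 - 4)*(-7/2) = -2 - 6*(-7/2) = -2 + 21 = 19)
(11 + 1/J)² = (11 + 1/19)² = (210/19)² = 44100/361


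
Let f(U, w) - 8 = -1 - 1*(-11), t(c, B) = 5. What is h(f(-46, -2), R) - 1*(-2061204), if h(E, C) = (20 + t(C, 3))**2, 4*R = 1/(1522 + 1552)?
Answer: 2061829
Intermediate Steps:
R = 1/12296 (R = 1/(4*(1522 + 1552)) = (1/4)/3074 = (1/4)*(1/3074) = 1/12296 ≈ 8.1327e-5)
f(U, w) = 18 (f(U, w) = 8 + (-1 - 1*(-11)) = 8 + (-1 + 11) = 8 + 10 = 18)
h(E, C) = 625 (h(E, C) = (20 + 5)**2 = 25**2 = 625)
h(f(-46, -2), R) - 1*(-2061204) = 625 - 1*(-2061204) = 625 + 2061204 = 2061829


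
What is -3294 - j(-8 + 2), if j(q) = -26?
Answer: -3268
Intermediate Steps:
-3294 - j(-8 + 2) = -3294 - 1*(-26) = -3294 + 26 = -3268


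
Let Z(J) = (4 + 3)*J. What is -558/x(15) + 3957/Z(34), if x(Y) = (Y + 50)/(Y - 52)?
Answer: 5170953/15470 ≈ 334.26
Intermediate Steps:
Z(J) = 7*J
x(Y) = (50 + Y)/(-52 + Y)
-558/x(15) + 3957/Z(34) = -558*(-52 + 15)/(50 + 15) + 3957/((7*34)) = -558/(65/(-37)) + 3957/238 = -558/((-1/37*65)) + 3957*(1/238) = -558/(-65/37) + 3957/238 = -558*(-37/65) + 3957/238 = 20646/65 + 3957/238 = 5170953/15470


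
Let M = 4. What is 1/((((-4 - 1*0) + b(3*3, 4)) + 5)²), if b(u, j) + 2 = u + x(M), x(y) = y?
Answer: 1/144 ≈ 0.0069444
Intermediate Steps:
b(u, j) = 2 + u (b(u, j) = -2 + (u + 4) = -2 + (4 + u) = 2 + u)
1/((((-4 - 1*0) + b(3*3, 4)) + 5)²) = 1/((((-4 - 1*0) + (2 + 3*3)) + 5)²) = 1/((((-4 + 0) + (2 + 9)) + 5)²) = 1/(((-4 + 11) + 5)²) = 1/((7 + 5)²) = 1/(12²) = 1/144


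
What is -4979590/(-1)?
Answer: 4979590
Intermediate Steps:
-4979590/(-1) = -4979590*(-1) = -226345*(-22) = 4979590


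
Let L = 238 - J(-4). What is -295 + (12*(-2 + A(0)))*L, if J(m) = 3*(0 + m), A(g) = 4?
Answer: 5705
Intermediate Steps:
J(m) = 3*m
L = 250 (L = 238 - 3*(-4) = 238 - 1*(-12) = 238 + 12 = 250)
-295 + (12*(-2 + A(0)))*L = -295 + (12*(-2 + 4))*250 = -295 + (12*2)*250 = -295 + 24*250 = -295 + 6000 = 5705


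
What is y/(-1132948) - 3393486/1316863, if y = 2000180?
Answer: -1619651553017/372984325531 ≈ -4.3424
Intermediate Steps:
y/(-1132948) - 3393486/1316863 = 2000180/(-1132948) - 3393486/1316863 = 2000180*(-1/1132948) - 3393486*1/1316863 = -500045/283237 - 3393486/1316863 = -1619651553017/372984325531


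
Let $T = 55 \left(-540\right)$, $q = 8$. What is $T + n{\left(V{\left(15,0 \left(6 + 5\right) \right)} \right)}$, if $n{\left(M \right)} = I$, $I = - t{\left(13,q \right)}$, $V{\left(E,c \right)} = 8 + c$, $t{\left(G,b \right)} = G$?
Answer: $-29713$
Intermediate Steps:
$T = -29700$
$I = -13$ ($I = \left(-1\right) 13 = -13$)
$n{\left(M \right)} = -13$
$T + n{\left(V{\left(15,0 \left(6 + 5\right) \right)} \right)} = -29700 - 13 = -29713$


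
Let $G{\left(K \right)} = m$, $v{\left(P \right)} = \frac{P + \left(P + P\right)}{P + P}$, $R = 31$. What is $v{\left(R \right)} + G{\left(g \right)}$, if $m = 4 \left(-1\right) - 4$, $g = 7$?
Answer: $- \frac{13}{2} \approx -6.5$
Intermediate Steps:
$v{\left(P \right)} = \frac{3}{2}$ ($v{\left(P \right)} = \frac{P + 2 P}{2 P} = 3 P \frac{1}{2 P} = \frac{3}{2}$)
$m = -8$ ($m = -4 - 4 = -8$)
$G{\left(K \right)} = -8$
$v{\left(R \right)} + G{\left(g \right)} = \frac{3}{2} - 8 = - \frac{13}{2}$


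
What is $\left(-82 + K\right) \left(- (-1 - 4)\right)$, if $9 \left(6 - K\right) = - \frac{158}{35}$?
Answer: $- \frac{23782}{63} \approx -377.49$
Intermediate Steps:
$K = \frac{2048}{315}$ ($K = 6 - \frac{\left(-158\right) \frac{1}{35}}{9} = 6 - - \frac{158}{315} = 6 + \frac{158}{315} = \frac{2048}{315} \approx 6.5016$)
$\left(-82 + K\right) \left(- (-1 - 4)\right) = \left(-82 + \frac{2048}{315}\right) \left(- (-1 - 4)\right) = - \frac{23782 \left(\left(-1\right) \left(-5\right)\right)}{315} = \left(- \frac{23782}{315}\right) 5 = - \frac{23782}{63}$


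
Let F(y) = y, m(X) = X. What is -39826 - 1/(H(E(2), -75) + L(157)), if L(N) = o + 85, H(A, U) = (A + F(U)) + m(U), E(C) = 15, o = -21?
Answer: -2827645/71 ≈ -39826.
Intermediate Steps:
H(A, U) = A + 2*U (H(A, U) = (A + U) + U = A + 2*U)
L(N) = 64 (L(N) = -21 + 85 = 64)
-39826 - 1/(H(E(2), -75) + L(157)) = -39826 - 1/((15 + 2*(-75)) + 64) = -39826 - 1/((15 - 150) + 64) = -39826 - 1/(-135 + 64) = -39826 - 1/(-71) = -39826 - 1*(-1/71) = -39826 + 1/71 = -2827645/71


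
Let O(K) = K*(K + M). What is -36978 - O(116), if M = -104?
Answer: -38370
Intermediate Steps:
O(K) = K*(-104 + K) (O(K) = K*(K - 104) = K*(-104 + K))
-36978 - O(116) = -36978 - 116*(-104 + 116) = -36978 - 116*12 = -36978 - 1*1392 = -36978 - 1392 = -38370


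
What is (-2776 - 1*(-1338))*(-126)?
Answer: 181188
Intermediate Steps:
(-2776 - 1*(-1338))*(-126) = (-2776 + 1338)*(-126) = -1438*(-126) = 181188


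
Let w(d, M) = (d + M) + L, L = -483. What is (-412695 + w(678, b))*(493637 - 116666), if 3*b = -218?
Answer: -155527930726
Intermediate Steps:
b = -218/3 (b = (⅓)*(-218) = -218/3 ≈ -72.667)
w(d, M) = -483 + M + d (w(d, M) = (d + M) - 483 = (M + d) - 483 = -483 + M + d)
(-412695 + w(678, b))*(493637 - 116666) = (-412695 + (-483 - 218/3 + 678))*(493637 - 116666) = (-412695 + 367/3)*376971 = -1237718/3*376971 = -155527930726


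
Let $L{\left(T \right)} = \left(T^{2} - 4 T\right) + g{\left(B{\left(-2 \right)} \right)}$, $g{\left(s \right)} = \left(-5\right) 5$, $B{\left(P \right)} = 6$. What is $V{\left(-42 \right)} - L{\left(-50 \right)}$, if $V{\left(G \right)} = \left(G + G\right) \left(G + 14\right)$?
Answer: $-323$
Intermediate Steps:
$V{\left(G \right)} = 2 G \left(14 + G\right)$
$g{\left(s \right)} = -25$
$L{\left(T \right)} = -25 + T^{2} - 4 T$ ($L{\left(T \right)} = \left(T^{2} - 4 T\right) - 25 = -25 + T^{2} - 4 T$)
$V{\left(-42 \right)} - L{\left(-50 \right)} = 2 \left(-42\right) \left(14 - 42\right) - \left(-25 + \left(-50\right)^{2} - -200\right) = 2 \left(-42\right) \left(-28\right) - \left(-25 + 2500 + 200\right) = 2352 - 2675 = -323$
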